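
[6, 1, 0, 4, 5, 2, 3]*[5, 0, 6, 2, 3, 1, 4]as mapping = [0→4, 1→0, 2→5, 3→3, 4→1, 5→6, 6→2]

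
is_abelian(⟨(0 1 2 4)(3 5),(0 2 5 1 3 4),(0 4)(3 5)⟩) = no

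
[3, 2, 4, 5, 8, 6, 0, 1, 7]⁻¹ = [6, 7, 1, 0, 2, 3, 5, 8, 4]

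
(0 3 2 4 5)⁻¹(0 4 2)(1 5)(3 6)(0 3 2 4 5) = (0 1)(2 6)(3 5 4)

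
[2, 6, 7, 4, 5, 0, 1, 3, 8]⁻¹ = [5, 6, 0, 7, 3, 4, 1, 2, 8]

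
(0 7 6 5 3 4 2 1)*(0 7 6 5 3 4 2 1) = (0 6 3 2)(1 7 5 4)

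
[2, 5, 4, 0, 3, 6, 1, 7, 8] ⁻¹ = [3, 6, 0, 4, 2, 1, 5, 7, 8] 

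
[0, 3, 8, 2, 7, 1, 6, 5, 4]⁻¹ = [0, 5, 3, 1, 8, 7, 6, 4, 2]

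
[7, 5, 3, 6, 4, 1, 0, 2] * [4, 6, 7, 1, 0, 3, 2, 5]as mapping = [0→5, 1→3, 2→1, 3→2, 4→0, 5→6, 6→4, 7→7]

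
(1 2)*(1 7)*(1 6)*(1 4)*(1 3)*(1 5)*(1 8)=(1 2 7 6 4 3 5 8)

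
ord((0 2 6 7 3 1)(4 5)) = 6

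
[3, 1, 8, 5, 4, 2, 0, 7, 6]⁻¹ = [6, 1, 5, 0, 4, 3, 8, 7, 2]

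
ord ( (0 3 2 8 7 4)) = 6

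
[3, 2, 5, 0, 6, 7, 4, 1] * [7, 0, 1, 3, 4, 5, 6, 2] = [3, 1, 5, 7, 6, 2, 4, 0]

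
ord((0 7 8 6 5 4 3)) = 7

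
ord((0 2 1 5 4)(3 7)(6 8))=10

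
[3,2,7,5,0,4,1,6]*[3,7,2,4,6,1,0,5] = [4,2,5,1,3,6,7,0]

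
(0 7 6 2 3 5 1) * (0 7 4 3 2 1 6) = (0 4 3 5 6 1 7)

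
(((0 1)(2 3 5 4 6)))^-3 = (0 1)(2 5 6 3 4)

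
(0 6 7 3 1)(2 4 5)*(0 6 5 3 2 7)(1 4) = (0 5 7 2 1 6)(3 4)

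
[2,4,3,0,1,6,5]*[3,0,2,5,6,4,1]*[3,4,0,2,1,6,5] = [0,5,6,2,3,4,1]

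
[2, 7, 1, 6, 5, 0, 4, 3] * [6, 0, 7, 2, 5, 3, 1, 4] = [7, 4, 0, 1, 3, 6, 5, 2]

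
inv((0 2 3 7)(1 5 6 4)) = (0 7 3 2)(1 4 6 5)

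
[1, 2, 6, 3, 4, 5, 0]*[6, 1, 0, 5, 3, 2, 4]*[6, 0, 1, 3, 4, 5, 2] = [0, 6, 4, 5, 3, 1, 2]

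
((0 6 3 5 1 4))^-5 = (0 6 3 5 1 4)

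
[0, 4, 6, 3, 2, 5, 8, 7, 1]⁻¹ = [0, 8, 4, 3, 1, 5, 2, 7, 6]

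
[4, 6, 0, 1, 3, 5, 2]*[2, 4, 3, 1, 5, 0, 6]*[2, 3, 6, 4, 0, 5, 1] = [5, 1, 6, 0, 3, 2, 4]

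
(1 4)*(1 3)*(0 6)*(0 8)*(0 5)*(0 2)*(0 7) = (0 6 8 5 2 7)(1 4 3)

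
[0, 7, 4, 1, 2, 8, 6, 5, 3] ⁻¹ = [0, 3, 4, 8, 2, 7, 6, 1, 5] 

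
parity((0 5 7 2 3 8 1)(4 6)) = odd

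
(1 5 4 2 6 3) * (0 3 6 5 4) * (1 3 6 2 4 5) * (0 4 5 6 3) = (0 3) (1 6 2) (4 5) 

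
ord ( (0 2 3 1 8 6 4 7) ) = 8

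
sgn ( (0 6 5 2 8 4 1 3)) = -1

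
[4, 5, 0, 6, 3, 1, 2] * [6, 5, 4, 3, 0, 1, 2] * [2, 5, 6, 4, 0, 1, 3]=[2, 5, 3, 6, 4, 1, 0]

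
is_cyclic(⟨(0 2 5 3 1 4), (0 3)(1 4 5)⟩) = no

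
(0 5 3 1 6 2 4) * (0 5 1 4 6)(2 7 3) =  (0 1)(2 6 7 3 4 5)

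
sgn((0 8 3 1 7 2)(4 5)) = 1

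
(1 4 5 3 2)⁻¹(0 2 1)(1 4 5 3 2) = (0 1 4)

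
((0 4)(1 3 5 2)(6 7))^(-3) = (0 4)(1 3 5 2)(6 7)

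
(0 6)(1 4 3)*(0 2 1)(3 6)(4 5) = (0 3)(1 5 4 6 2)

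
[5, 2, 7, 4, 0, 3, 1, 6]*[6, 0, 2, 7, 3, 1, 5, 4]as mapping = [0→1, 1→2, 2→4, 3→3, 4→6, 5→7, 6→0, 7→5]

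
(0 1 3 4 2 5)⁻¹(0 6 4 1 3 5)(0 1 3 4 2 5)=(0 1 6 2 3 4)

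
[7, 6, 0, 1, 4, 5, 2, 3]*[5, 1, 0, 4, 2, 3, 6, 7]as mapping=[0→7, 1→6, 2→5, 3→1, 4→2, 5→3, 6→0, 7→4]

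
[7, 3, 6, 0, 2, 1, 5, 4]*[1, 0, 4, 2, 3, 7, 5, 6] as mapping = [0→6, 1→2, 2→5, 3→1, 4→4, 5→0, 6→7, 7→3] 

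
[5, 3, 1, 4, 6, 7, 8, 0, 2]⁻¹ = [7, 2, 8, 1, 3, 0, 4, 5, 6]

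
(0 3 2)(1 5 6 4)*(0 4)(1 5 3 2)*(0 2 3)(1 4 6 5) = (0 3 4 1)(2 6)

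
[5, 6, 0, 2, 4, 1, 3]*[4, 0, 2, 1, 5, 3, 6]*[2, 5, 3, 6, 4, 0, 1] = [6, 1, 4, 3, 0, 2, 5]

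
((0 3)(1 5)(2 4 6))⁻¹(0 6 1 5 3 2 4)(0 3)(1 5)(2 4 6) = (0 4 6 3 2 5 1)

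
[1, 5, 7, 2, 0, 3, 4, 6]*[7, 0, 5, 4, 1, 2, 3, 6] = [0, 2, 6, 5, 7, 4, 1, 3]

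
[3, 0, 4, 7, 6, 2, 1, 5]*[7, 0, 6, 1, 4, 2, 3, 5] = [1, 7, 4, 5, 3, 6, 0, 2] 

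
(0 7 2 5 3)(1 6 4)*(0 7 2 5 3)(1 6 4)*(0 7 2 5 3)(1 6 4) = (0 5 7 3 2)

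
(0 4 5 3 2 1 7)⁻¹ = (0 7 1 2 3 5 4)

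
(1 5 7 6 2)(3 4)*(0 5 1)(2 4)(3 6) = (0 5 7 3 2)(4 6)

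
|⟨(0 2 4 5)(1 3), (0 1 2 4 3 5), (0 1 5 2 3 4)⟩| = 720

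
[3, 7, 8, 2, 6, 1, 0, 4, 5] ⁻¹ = [6, 5, 3, 0, 7, 8, 4, 1, 2] 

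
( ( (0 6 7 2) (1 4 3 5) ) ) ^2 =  (0 7) (1 3) (2 6) (4 5) 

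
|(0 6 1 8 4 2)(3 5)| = 6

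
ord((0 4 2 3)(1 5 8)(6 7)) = 12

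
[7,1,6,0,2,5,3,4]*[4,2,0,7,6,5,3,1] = [1,2,3,4,0,5,7,6]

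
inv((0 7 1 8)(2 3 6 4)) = (0 8 1 7)(2 4 6 3)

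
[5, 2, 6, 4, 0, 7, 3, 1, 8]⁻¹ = [4, 7, 1, 6, 3, 0, 2, 5, 8]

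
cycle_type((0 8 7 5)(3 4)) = 2.4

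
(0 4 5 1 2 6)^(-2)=(0 2 5)(1 4 6)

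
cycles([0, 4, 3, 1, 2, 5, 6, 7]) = (1 4 2 3)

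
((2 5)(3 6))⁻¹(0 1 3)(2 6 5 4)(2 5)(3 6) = (0 1 6)(2 4 5 3)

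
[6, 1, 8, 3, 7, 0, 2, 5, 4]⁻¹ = [5, 1, 6, 3, 8, 7, 0, 4, 2]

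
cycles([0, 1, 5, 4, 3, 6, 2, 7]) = (2 5 6)(3 4)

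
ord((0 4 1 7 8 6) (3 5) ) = 6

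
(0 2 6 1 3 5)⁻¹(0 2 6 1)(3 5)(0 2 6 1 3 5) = (0 5)(1 3 2 6)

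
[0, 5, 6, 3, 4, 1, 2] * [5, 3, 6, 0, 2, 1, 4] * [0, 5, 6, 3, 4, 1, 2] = [1, 5, 4, 0, 6, 3, 2] 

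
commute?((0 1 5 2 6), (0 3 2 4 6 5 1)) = no:(0 1 5 2 6) * (0 3 2 4 6 5 1) = (2 5 4 6 3), (0 3 2 4 6 5 1) * (0 1 5 2 6) = (0 3 6 2 4)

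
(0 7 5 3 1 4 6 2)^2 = (0 5 1 6)(2 7 3 4)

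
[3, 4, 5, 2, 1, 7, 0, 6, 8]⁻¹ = [6, 4, 3, 0, 1, 2, 7, 5, 8]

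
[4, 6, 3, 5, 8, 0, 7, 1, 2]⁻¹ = [5, 7, 8, 2, 0, 3, 1, 6, 4]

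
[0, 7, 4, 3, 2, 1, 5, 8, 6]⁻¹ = [0, 5, 4, 3, 2, 6, 8, 1, 7]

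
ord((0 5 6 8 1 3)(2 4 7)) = 6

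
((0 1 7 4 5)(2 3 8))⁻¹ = (0 5 4 7 1)(2 8 3)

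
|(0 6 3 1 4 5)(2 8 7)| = 6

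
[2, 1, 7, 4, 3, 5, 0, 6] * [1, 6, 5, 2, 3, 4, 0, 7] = [5, 6, 7, 3, 2, 4, 1, 0]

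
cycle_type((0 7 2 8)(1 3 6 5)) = 4^2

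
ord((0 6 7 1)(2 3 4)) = 12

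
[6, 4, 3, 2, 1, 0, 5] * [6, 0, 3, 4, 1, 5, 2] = [2, 1, 4, 3, 0, 6, 5]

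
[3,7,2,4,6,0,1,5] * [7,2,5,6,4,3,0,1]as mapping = [0→6,1→1,2→5,3→4,4→0,5→7,6→2,7→3]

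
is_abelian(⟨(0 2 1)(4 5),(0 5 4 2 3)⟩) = no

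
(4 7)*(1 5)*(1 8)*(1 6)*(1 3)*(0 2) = (0 2) (1 5 8 6 3) (4 7) 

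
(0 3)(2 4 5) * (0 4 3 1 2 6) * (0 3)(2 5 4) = (0 1 5 6 3 2)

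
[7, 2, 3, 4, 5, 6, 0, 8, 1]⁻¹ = [6, 8, 1, 2, 3, 4, 5, 0, 7]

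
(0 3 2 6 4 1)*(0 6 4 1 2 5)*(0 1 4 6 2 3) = (1 2 6 4 3 5)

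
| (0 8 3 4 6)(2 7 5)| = 15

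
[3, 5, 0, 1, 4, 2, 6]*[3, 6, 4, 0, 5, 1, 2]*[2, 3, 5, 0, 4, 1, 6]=[2, 3, 0, 6, 1, 4, 5]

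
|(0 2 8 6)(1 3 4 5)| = 4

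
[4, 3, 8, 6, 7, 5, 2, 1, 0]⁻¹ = [8, 7, 6, 1, 0, 5, 3, 4, 2]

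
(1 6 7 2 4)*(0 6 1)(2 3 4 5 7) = (0 6 2 5 7 3 4)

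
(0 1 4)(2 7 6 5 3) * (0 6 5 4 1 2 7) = (0 2)(3 7 5)(4 6)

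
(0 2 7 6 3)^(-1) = (0 3 6 7 2)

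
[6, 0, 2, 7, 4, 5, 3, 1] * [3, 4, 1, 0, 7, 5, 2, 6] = [2, 3, 1, 6, 7, 5, 0, 4]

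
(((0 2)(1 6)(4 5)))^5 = (0 2)(1 6)(4 5)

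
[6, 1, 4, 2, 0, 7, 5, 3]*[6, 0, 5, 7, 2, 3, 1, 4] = [1, 0, 2, 5, 6, 4, 3, 7]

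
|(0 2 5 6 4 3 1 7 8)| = 9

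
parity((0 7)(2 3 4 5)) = even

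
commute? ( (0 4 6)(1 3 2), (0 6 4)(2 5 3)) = no: (0 4 6)(1 3 2)*(0 6 4)(2 5 3) = (1 2)(3 5), (0 6 4)(2 5 3)*(0 4 6)(1 3 2) = (1 3)(2 5)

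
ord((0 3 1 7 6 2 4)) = 7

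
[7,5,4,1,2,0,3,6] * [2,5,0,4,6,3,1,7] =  [7,3,6,5,0,2,4,1]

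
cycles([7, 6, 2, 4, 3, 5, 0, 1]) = (0 7 1 6)(3 4)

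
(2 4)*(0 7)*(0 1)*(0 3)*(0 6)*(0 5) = (0 7 1 3 6 5)(2 4)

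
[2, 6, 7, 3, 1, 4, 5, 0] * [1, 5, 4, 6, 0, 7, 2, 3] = [4, 2, 3, 6, 5, 0, 7, 1]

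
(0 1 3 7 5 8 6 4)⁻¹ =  (0 4 6 8 5 7 3 1)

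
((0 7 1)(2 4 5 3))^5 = (0 1 7)(2 4 5 3)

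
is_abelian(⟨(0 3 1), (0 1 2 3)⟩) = no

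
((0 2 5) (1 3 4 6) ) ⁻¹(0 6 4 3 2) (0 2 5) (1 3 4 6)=(1 6 4 5 2) 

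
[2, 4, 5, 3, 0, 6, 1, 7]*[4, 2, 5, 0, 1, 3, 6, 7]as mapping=[0→5, 1→1, 2→3, 3→0, 4→4, 5→6, 6→2, 7→7]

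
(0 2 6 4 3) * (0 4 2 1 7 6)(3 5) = (0 1 7 6 2)(3 4 5)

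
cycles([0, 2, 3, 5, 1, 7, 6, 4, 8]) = (1 2 3 5 7 4)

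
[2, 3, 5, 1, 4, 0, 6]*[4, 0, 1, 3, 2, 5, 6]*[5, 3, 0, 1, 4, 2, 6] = [3, 1, 2, 5, 0, 4, 6]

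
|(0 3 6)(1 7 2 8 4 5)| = 6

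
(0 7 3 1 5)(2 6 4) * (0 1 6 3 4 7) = (1 5)(2 3 6 7 4)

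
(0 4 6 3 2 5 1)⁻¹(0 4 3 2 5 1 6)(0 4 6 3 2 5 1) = (0 3 4 6 2 5 1)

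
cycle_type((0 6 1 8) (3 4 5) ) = 3.4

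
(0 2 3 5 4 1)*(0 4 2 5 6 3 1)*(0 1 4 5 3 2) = (0 3 6 2 4 1 5)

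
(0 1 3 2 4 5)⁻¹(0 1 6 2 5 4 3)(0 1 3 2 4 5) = (0 5 2 1 3 6 4)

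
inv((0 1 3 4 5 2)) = (0 2 5 4 3 1)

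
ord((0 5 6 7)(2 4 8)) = 12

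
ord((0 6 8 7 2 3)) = 6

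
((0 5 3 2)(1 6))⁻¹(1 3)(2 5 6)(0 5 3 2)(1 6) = (0 3 1)(2 6)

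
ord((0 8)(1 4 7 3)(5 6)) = 4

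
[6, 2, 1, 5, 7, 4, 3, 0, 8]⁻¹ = [7, 2, 1, 6, 5, 3, 0, 4, 8]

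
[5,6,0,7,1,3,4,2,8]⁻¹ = [2,4,7,5,6,0,1,3,8]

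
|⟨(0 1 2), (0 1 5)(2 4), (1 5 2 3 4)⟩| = 720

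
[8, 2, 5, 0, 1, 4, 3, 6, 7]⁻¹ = [3, 4, 1, 6, 5, 2, 7, 8, 0]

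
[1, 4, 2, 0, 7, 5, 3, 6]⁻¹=[3, 0, 2, 6, 1, 5, 7, 4]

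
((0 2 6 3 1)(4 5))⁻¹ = (0 1 3 6 2)(4 5)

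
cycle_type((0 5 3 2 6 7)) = 6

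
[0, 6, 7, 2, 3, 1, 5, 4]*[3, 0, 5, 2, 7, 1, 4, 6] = [3, 4, 6, 5, 2, 0, 1, 7]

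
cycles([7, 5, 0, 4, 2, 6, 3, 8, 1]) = (0 7 8 1 5 6 3 4 2)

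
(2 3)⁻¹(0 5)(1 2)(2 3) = (0 5)(1 3)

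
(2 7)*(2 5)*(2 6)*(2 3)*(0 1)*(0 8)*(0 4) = (0 1 8 4) (2 7 5 6 3) 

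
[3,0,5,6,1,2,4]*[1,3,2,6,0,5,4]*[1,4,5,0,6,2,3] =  [3,4,2,6,0,5,1]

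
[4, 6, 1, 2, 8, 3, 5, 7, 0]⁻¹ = [8, 2, 3, 5, 0, 6, 1, 7, 4]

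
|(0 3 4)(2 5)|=6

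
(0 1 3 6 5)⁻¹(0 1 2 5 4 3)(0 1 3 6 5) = (0 4 6 1 3 2)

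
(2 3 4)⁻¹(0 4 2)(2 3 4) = (0 2 3)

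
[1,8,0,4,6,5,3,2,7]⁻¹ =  [2,0,7,6,3,5,4,8,1]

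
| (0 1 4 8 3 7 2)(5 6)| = 14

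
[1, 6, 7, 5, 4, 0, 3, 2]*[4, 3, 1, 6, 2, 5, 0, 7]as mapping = [0→3, 1→0, 2→7, 3→5, 4→2, 5→4, 6→6, 7→1]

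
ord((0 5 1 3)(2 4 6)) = 12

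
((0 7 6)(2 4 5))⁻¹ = (0 6 7)(2 5 4)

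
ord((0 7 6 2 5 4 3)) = 7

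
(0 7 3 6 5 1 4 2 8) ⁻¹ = (0 8 2 4 1 5 6 3 7) 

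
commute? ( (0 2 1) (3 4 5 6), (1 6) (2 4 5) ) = no: (0 2 1) (3 4 5 6)*(1 6) (2 4 5) = (0 4 2 6 3 5 1), (1 6) (2 4 5)*(0 2 1) (3 4 5 6) = (0 2 5 1 3 4 6) 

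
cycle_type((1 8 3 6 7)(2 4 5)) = 3.5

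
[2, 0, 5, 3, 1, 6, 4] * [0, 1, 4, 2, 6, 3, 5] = [4, 0, 3, 2, 1, 5, 6]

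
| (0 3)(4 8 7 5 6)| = 10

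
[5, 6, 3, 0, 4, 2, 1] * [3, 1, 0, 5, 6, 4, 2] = [4, 2, 5, 3, 6, 0, 1] 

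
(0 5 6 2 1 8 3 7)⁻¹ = (0 7 3 8 1 2 6 5)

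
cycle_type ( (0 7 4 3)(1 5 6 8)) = 4^2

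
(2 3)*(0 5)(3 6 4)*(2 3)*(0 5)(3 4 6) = (2 3 4)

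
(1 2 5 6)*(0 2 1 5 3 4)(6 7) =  (0 2 3 4)(5 7 6)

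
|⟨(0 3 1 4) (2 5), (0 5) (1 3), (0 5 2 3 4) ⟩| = 360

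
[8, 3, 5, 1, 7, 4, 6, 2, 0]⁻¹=[8, 3, 7, 1, 5, 2, 6, 4, 0]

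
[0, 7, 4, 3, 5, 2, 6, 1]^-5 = [0, 7, 4, 3, 5, 2, 6, 1]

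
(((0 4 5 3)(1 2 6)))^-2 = (0 5)(1 2 6)(3 4)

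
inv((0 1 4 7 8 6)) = (0 6 8 7 4 1)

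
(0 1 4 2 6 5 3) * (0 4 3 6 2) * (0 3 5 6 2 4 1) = (1 5 2 4 3)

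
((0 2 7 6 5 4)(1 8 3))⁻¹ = (0 4 5 6 7 2)(1 3 8)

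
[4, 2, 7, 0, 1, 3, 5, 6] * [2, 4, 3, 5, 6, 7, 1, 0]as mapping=[0→6, 1→3, 2→0, 3→2, 4→4, 5→5, 6→7, 7→1]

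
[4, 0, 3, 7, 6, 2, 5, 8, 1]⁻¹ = [1, 8, 5, 2, 0, 6, 4, 3, 7]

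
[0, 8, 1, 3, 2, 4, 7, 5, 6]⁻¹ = [0, 2, 4, 3, 5, 7, 8, 6, 1]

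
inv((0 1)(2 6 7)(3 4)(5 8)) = (0 1)(2 7 6)(3 4)(5 8)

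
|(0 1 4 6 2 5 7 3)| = 8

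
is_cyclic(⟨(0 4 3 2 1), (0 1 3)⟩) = no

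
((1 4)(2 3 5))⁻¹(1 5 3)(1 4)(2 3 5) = (2 5 4)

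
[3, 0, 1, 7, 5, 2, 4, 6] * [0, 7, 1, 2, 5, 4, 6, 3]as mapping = [0→2, 1→0, 2→7, 3→3, 4→4, 5→1, 6→5, 7→6]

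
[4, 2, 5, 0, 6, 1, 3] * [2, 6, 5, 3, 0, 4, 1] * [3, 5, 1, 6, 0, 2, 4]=[3, 2, 0, 1, 5, 4, 6]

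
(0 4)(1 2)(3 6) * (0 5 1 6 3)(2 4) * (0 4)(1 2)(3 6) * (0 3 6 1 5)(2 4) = (0 5 4)(1 3)(2 6)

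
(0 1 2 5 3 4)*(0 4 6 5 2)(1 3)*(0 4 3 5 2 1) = (0 5)(1 4 3 6 2)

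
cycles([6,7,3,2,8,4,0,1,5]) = (0 6) (1 7) (2 3) (4 8 5) 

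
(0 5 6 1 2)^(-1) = (0 2 1 6 5)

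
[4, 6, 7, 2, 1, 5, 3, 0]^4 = [3, 7, 1, 4, 2, 5, 0, 6]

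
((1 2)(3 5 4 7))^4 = ()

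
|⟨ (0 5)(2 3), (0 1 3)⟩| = 60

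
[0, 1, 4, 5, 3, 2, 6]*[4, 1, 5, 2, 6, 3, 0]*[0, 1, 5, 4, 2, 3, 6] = [2, 1, 6, 4, 5, 3, 0]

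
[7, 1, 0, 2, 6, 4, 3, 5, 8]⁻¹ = [2, 1, 3, 6, 5, 7, 4, 0, 8]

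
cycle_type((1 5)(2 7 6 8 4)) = 2.5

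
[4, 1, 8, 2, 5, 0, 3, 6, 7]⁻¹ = [5, 1, 3, 6, 0, 4, 7, 8, 2]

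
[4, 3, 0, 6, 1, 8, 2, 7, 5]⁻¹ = [2, 4, 6, 1, 0, 8, 3, 7, 5]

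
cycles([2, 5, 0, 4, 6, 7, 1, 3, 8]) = (0 2)(1 5 7 3 4 6)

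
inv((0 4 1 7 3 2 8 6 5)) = (0 5 6 8 2 3 7 1 4)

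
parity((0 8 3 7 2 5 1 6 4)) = even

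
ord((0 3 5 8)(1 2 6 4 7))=20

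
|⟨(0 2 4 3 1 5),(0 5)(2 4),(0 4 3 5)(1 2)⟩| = 720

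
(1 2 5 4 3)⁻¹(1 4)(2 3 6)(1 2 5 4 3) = (1 6 5)(2 3)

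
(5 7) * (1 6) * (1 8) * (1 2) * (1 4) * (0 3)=(0 3)(1 6 8 2 4)(5 7)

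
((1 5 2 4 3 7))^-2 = (1 3 2)(4 5 7)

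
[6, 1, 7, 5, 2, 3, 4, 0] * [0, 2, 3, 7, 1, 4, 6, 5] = [6, 2, 5, 4, 3, 7, 1, 0]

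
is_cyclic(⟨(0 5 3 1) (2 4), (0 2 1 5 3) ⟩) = no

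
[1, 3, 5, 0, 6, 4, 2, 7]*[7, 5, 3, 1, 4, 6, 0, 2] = [5, 1, 6, 7, 0, 4, 3, 2]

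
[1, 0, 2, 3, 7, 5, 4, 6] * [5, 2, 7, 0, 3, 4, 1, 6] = [2, 5, 7, 0, 6, 4, 3, 1]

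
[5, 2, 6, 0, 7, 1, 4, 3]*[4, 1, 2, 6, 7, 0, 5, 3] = [0, 2, 5, 4, 3, 1, 7, 6]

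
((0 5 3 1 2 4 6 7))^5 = (0 4 3 7 2 5 6 1)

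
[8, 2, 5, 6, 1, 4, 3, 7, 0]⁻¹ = [8, 4, 1, 6, 5, 2, 3, 7, 0]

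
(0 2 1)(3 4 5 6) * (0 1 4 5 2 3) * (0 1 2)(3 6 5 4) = (0 6 1 2 3 4)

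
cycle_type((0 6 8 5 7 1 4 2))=8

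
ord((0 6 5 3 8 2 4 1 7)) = 9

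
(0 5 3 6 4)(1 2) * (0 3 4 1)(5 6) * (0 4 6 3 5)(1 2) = (0 3)(2 4 5 6)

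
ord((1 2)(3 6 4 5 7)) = 10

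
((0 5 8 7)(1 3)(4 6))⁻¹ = (0 7 8 5)(1 3)(4 6)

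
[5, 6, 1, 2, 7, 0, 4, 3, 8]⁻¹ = [5, 2, 3, 7, 6, 0, 1, 4, 8]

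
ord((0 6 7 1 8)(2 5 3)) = 15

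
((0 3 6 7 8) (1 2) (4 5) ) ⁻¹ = (0 8 7 6 3) (1 2) (4 5) 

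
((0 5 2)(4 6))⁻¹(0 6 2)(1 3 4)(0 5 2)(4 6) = (0 5 4)(1 3 6)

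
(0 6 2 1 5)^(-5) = ()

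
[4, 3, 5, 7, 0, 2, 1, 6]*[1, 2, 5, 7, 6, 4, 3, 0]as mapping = [0→6, 1→7, 2→4, 3→0, 4→1, 5→5, 6→2, 7→3]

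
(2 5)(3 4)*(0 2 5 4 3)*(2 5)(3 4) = (0 5 2 3 4)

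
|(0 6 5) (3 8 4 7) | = 12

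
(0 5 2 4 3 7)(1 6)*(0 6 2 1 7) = (0 5 1 2 4 3)(6 7)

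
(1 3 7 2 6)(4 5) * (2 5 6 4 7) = (1 3 2 4 6)(5 7)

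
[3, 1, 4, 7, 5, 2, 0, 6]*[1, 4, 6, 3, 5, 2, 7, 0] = [3, 4, 5, 0, 2, 6, 1, 7]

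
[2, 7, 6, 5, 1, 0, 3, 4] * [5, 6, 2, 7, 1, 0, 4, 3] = [2, 3, 4, 0, 6, 5, 7, 1]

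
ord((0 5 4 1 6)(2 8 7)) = 15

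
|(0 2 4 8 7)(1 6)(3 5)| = 10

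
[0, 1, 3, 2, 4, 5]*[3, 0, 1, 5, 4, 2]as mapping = [0→3, 1→0, 2→5, 3→1, 4→4, 5→2]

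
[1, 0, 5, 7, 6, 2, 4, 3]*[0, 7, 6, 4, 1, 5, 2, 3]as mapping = [0→7, 1→0, 2→5, 3→3, 4→2, 5→6, 6→1, 7→4]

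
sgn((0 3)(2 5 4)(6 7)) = 1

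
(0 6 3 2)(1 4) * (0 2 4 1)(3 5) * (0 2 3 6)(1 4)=(1 4 2 3)(5 6)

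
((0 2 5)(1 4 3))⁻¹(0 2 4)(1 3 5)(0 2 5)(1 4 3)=(0 4 1)(2 5 3)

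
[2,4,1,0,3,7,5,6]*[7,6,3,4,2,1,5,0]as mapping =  [0→3,1→2,2→6,3→7,4→4,5→0,6→1,7→5]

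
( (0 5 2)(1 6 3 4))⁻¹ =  (0 2 5)(1 4 3 6)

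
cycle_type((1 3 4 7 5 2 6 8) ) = 8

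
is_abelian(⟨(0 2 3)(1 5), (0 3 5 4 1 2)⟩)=no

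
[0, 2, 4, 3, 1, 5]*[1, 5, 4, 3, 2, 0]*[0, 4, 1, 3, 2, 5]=[4, 2, 1, 3, 5, 0]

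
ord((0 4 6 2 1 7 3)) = 7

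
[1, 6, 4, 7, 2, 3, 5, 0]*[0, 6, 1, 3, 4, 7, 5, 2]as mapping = [0→6, 1→5, 2→4, 3→2, 4→1, 5→3, 6→7, 7→0]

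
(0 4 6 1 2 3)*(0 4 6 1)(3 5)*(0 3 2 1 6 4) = (0 4 6 3)(2 5)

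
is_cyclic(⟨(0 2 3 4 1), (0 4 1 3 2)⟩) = no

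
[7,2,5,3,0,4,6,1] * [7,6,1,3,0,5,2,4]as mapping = [0→4,1→1,2→5,3→3,4→7,5→0,6→2,7→6]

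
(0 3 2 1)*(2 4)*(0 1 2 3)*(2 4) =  (2 4 3)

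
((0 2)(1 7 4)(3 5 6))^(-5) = (0 2)(1 7 4)(3 5 6)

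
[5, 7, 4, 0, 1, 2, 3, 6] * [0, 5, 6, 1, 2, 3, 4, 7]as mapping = [0→3, 1→7, 2→2, 3→0, 4→5, 5→6, 6→1, 7→4]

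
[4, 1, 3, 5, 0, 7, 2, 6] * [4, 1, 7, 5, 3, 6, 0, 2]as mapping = [0→3, 1→1, 2→5, 3→6, 4→4, 5→2, 6→7, 7→0]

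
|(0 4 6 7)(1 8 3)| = 12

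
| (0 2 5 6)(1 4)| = 4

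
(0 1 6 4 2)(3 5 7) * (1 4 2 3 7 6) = (0 4 3 5 6 2)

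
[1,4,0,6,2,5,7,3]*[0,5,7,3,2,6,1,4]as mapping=[0→5,1→2,2→0,3→1,4→7,5→6,6→4,7→3]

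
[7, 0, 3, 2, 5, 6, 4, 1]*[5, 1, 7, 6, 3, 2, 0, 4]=[4, 5, 6, 7, 2, 0, 3, 1]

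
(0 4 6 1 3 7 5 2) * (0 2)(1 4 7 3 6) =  (0 7 5)(1 6 4)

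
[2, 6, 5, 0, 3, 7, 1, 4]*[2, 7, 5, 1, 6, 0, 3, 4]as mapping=[0→5, 1→3, 2→0, 3→2, 4→1, 5→4, 6→7, 7→6]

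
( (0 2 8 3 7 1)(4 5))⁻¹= (0 1 7 3 8 2)(4 5)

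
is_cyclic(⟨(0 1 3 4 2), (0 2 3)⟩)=no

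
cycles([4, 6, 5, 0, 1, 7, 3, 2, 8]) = (0 4 1 6 3)(2 5 7)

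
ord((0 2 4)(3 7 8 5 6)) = 15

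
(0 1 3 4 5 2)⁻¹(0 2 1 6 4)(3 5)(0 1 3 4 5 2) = (0 3 6 5 1)(2 4)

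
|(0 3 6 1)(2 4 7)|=12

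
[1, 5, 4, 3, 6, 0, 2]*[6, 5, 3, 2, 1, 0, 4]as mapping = [0→5, 1→0, 2→1, 3→2, 4→4, 5→6, 6→3]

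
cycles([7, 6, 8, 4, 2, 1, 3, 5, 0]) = (0 7 5 1 6 3 4 2 8)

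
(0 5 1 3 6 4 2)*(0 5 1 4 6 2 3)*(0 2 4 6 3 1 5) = (0 5 6 3 4 1 2) 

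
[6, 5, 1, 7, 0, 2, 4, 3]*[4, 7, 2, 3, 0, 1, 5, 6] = [5, 1, 7, 6, 4, 2, 0, 3]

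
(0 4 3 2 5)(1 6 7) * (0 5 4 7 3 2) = (0 7 1 6 3)(2 4)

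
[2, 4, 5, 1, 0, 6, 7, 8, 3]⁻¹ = [4, 3, 0, 8, 1, 2, 5, 6, 7]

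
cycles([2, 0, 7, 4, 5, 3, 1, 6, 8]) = (0 2 7 6 1)(3 4 5)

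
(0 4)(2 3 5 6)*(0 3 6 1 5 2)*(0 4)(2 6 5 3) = (1 3 6 4 2 5)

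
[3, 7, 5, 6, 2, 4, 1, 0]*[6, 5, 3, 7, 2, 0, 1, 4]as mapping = [0→7, 1→4, 2→0, 3→1, 4→3, 5→2, 6→5, 7→6]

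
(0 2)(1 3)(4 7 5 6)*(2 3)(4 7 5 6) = (0 3 1 2)(4 5)(6 7)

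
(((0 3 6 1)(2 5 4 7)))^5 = (0 3 6 1)(2 5 4 7)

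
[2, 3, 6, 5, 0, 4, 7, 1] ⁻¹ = [4, 7, 0, 1, 5, 3, 2, 6] 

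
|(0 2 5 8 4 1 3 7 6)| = 9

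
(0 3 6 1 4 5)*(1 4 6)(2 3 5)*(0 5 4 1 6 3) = (0 4 2)(1 3 6)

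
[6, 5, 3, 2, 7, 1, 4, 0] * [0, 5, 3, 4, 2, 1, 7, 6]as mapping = [0→7, 1→1, 2→4, 3→3, 4→6, 5→5, 6→2, 7→0]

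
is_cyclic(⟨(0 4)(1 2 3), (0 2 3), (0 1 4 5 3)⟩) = no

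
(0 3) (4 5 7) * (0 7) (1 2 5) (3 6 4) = (0 6 4 1 2 5) (3 7) 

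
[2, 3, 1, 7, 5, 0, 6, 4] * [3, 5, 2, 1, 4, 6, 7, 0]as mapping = [0→2, 1→1, 2→5, 3→0, 4→6, 5→3, 6→7, 7→4]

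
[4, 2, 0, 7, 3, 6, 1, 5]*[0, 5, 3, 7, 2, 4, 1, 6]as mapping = [0→2, 1→3, 2→0, 3→6, 4→7, 5→1, 6→5, 7→4]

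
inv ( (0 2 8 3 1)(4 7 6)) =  (0 1 3 8 2)(4 6 7)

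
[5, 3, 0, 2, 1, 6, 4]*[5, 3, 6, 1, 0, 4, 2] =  [4, 1, 5, 6, 3, 2, 0] 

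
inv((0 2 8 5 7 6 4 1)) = (0 1 4 6 7 5 8 2)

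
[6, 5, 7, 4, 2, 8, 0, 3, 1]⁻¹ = [6, 8, 4, 7, 3, 1, 0, 2, 5]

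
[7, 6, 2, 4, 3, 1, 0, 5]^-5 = [0, 1, 2, 4, 3, 5, 6, 7]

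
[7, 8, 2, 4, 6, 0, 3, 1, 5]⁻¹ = [5, 7, 2, 6, 3, 8, 4, 0, 1]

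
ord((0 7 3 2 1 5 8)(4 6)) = 14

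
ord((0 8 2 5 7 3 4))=7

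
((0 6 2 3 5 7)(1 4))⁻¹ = (0 7 5 3 2 6)(1 4)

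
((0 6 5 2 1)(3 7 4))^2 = (0 5 1 6 2)(3 4 7)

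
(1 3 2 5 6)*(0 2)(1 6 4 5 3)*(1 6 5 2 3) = (0 3)(1 6 5 4 2)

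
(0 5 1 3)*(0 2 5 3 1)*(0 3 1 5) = (0 1 5 3 2)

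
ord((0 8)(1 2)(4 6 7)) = 6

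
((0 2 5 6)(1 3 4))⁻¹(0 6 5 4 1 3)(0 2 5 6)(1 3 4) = (0 6 1 3 4 2)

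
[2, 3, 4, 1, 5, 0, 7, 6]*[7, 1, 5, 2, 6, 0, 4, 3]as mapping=[0→5, 1→2, 2→6, 3→1, 4→0, 5→7, 6→3, 7→4]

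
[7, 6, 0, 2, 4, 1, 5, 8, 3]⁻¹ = [2, 5, 3, 8, 4, 6, 1, 0, 7]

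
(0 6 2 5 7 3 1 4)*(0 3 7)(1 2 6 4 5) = (0 4 3 2 1 5)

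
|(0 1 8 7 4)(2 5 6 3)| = 20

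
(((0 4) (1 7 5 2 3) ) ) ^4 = (1 3 2 5 7) 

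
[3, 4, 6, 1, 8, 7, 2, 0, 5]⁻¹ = [7, 3, 6, 0, 1, 8, 2, 5, 4]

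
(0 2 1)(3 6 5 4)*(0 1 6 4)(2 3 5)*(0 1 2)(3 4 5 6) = (0 4 6)(1 2 3 5)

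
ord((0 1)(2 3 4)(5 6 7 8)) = 12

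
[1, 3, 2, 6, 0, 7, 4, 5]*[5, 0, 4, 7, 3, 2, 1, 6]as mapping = [0→0, 1→7, 2→4, 3→1, 4→5, 5→6, 6→3, 7→2]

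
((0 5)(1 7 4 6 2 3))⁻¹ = (0 5)(1 3 2 6 4 7)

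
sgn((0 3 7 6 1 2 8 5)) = -1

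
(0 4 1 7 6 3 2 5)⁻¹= (0 5 2 3 6 7 1 4)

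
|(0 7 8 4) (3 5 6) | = 12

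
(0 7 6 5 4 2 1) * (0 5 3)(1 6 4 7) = (0 1 5 7 4 2 6 3)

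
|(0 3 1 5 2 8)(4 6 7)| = 6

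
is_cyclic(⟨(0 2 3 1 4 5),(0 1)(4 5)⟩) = no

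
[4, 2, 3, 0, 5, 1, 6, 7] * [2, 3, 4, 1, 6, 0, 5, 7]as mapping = [0→6, 1→4, 2→1, 3→2, 4→0, 5→3, 6→5, 7→7]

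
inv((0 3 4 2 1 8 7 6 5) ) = (0 5 6 7 8 1 2 4 3) 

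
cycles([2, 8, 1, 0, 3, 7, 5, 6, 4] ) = (0 2 1 8 4 3)(5 7 6)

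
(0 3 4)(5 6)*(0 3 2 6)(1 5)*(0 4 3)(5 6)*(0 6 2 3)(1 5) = (0 3)(1 2)(4 6 5)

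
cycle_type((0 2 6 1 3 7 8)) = 7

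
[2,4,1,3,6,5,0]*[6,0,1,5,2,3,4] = [1,2,0,5,4,3,6]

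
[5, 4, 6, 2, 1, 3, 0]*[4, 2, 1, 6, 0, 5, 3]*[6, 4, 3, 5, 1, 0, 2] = [0, 6, 5, 4, 3, 2, 1]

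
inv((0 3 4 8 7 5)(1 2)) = (0 5 7 8 4 3)(1 2)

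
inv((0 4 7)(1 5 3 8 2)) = (0 7 4)(1 2 8 3 5)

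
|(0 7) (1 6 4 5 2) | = 10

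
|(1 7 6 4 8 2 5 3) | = 8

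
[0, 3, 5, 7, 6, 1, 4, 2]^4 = [0, 5, 7, 1, 4, 2, 6, 3]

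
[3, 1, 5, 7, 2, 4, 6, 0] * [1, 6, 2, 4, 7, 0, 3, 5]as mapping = [0→4, 1→6, 2→0, 3→5, 4→2, 5→7, 6→3, 7→1]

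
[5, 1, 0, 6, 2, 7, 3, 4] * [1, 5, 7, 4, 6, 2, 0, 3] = [2, 5, 1, 0, 7, 3, 4, 6]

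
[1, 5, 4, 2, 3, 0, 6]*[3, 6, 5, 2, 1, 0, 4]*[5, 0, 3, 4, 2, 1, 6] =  [6, 5, 0, 1, 3, 4, 2]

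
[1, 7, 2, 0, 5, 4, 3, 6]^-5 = [0, 1, 2, 3, 5, 4, 6, 7]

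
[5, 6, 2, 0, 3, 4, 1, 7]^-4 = [0, 1, 2, 3, 4, 5, 6, 7]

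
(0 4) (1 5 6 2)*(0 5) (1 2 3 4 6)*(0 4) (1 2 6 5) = (0 5 2 6 3) (1 4) 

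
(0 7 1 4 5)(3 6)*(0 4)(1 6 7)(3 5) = (0 1)(3 7 6 5 4)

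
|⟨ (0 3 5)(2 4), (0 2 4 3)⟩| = 120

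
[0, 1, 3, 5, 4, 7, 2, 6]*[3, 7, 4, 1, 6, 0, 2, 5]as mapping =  [0→3, 1→7, 2→1, 3→0, 4→6, 5→5, 6→4, 7→2]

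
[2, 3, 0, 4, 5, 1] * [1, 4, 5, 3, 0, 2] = [5, 3, 1, 0, 2, 4]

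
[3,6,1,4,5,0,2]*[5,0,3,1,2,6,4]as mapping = [0→1,1→4,2→0,3→2,4→6,5→5,6→3]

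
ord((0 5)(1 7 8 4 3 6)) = 6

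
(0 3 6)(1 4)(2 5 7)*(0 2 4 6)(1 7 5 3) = (0 1 6 2 3)(4 7)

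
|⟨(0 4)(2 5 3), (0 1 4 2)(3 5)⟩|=720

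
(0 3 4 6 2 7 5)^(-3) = (0 2 3 7 4 5 6)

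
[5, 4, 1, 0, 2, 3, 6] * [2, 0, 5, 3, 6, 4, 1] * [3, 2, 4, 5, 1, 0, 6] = [1, 6, 3, 4, 0, 5, 2]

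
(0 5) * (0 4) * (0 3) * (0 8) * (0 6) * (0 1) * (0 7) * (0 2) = (0 5 4 3 8 6 1 7 2)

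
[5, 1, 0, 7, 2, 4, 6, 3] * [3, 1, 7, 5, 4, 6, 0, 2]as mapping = [0→6, 1→1, 2→3, 3→2, 4→7, 5→4, 6→0, 7→5]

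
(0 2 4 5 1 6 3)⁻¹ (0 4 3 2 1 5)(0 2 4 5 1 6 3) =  (0 4 6 1 2 5)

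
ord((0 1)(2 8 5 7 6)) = 10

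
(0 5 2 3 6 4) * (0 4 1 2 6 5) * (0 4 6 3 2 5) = (0 4 6 1 5 3)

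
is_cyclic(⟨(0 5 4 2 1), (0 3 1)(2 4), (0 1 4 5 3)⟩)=no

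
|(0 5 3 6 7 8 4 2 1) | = 9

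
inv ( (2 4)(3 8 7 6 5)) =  (2 4)(3 5 6 7 8)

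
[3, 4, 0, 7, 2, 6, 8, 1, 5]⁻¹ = [2, 7, 4, 0, 1, 8, 5, 3, 6]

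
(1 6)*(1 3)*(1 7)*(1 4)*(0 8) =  (0 8)(1 6 3 7 4)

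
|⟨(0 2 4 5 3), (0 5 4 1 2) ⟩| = 60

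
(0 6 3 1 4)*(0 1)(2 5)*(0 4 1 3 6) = (2 5)(3 4)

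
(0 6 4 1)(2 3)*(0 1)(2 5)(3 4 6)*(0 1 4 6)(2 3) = (0 2 6)(1 4)(3 5)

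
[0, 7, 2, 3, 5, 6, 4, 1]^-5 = [0, 7, 2, 3, 5, 6, 4, 1]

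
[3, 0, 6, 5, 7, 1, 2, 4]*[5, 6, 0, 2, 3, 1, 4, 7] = [2, 5, 4, 1, 7, 6, 0, 3]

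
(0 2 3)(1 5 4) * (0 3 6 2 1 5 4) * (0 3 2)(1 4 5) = (0 4 1 5 3 2 6)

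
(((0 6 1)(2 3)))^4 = (0 6 1)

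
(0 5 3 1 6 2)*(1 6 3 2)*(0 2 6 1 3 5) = (1 5 6 3)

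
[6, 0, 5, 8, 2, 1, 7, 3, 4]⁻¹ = [1, 5, 4, 7, 8, 2, 0, 6, 3]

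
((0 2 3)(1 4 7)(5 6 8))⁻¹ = (0 3 2)(1 7 4)(5 8 6)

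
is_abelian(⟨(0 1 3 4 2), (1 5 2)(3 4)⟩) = no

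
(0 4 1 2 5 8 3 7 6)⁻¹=(0 6 7 3 8 5 2 1 4)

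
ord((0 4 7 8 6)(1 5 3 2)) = 20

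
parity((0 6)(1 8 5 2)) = even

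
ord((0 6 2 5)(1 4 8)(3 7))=12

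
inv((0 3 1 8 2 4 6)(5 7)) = (0 6 4 2 8 1 3)(5 7)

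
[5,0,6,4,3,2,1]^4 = [1,6,5,3,4,0,2]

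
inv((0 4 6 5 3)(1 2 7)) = (0 3 5 6 4)(1 7 2)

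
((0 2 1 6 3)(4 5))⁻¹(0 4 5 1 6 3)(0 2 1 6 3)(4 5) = (0 2 5 4 6 3)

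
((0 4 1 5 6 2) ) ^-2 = (0 6 1) (2 5 4) 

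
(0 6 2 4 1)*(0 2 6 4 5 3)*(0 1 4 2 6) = (0 2 5 3 1 6)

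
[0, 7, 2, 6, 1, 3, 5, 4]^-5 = [0, 7, 2, 6, 1, 3, 5, 4]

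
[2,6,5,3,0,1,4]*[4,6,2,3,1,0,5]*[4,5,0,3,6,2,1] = [0,2,4,3,6,1,5]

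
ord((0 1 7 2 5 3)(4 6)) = 6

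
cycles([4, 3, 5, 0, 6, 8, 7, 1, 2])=(0 4 6 7 1 3)(2 5 8)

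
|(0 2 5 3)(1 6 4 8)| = 4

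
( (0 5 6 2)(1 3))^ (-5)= (0 2 6 5)(1 3)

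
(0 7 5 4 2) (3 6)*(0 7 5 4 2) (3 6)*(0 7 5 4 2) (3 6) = (0 4 7 2 5) (3 6) 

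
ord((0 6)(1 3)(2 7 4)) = 6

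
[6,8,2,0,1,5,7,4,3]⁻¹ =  [3,4,2,8,7,5,0,6,1]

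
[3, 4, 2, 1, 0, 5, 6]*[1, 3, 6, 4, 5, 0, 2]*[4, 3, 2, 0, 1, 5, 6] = [1, 5, 6, 0, 3, 4, 2]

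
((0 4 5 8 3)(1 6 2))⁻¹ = (0 3 8 5 4)(1 2 6)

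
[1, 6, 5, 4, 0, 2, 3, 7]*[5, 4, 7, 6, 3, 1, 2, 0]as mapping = [0→4, 1→2, 2→1, 3→3, 4→5, 5→7, 6→6, 7→0]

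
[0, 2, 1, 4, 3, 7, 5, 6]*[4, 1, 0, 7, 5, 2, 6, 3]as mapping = [0→4, 1→0, 2→1, 3→5, 4→7, 5→3, 6→2, 7→6]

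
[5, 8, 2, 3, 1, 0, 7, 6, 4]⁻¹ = [5, 4, 2, 3, 8, 0, 7, 6, 1]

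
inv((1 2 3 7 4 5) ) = (1 5 4 7 3 2) 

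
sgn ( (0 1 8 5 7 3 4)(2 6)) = -1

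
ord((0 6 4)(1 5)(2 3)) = 6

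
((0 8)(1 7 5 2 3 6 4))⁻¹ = (0 8)(1 4 6 3 2 5 7)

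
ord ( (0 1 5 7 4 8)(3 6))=6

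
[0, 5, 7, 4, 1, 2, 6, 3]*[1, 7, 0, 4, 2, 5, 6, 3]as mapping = [0→1, 1→5, 2→3, 3→2, 4→7, 5→0, 6→6, 7→4]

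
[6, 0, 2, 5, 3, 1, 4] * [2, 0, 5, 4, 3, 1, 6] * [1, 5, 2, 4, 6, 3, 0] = [0, 2, 3, 5, 6, 1, 4]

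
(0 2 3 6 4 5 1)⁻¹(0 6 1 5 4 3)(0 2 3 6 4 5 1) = (0 1 5 6 2 4)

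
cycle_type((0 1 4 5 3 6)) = 6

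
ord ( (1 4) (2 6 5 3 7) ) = 10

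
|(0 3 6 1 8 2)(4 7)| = 6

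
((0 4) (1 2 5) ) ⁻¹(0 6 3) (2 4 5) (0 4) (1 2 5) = (0 1 5) (3 4 6) 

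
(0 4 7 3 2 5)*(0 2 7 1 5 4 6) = (0 6)(1 5 2 4)(3 7)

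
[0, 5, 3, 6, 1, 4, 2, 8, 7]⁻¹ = [0, 4, 6, 2, 5, 1, 3, 8, 7]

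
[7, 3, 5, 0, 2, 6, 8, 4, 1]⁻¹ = [3, 8, 4, 1, 7, 2, 5, 0, 6]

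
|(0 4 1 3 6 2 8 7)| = 8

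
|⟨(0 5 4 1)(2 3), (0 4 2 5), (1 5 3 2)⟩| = 720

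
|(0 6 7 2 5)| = 5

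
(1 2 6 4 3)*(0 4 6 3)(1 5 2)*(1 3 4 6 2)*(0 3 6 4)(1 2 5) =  (0 4 3 1 6 5 2)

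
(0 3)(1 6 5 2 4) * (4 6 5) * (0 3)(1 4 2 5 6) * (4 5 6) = (1 4 5 6 2)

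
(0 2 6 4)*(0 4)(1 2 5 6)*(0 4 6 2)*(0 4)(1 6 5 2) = (0 2 6)(1 4 5)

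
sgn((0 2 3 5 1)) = 1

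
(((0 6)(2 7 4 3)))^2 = (2 4)(3 7)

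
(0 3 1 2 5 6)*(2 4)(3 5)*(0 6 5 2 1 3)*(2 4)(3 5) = (0 4 1 2)(3 5)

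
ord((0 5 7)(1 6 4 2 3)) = 15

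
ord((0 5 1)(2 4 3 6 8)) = 15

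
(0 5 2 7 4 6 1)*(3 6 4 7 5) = (0 3 6 1)(2 5)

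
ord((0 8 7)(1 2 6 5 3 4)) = 6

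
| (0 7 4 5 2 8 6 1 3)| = 9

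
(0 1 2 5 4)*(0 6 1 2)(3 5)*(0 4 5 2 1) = (0 1 4 6)(2 3)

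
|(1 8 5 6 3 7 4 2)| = 8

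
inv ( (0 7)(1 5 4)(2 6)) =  (0 7)(1 4 5)(2 6)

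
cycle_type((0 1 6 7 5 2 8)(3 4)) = 2.7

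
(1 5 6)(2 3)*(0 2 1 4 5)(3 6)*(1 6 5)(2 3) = (0 3 6 4 1)(2 5)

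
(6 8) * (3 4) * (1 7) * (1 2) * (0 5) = (0 5)(1 7 2)(3 4)(6 8)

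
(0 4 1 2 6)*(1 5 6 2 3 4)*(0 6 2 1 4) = (0 4 5 2 1 3)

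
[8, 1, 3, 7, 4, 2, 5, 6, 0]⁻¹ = [8, 1, 5, 2, 4, 6, 7, 3, 0]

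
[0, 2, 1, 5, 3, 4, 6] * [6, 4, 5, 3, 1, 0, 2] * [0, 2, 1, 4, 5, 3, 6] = [6, 3, 5, 0, 4, 2, 1]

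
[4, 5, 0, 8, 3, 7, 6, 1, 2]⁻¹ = [2, 7, 8, 4, 0, 1, 6, 5, 3]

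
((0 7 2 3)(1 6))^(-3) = (0 7 2 3)(1 6)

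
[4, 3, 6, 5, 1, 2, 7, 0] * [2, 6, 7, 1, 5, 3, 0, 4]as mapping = [0→5, 1→1, 2→0, 3→3, 4→6, 5→7, 6→4, 7→2]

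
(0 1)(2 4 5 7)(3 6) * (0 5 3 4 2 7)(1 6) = (0 6 4 3 1 5)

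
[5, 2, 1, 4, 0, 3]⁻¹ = [4, 2, 1, 5, 3, 0]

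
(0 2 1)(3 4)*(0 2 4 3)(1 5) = (0 4)(1 2 5)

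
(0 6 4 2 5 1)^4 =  (0 5 4)(1 2 6)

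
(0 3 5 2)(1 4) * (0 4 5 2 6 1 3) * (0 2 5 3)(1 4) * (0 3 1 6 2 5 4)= (0 5 2 6)(3 4)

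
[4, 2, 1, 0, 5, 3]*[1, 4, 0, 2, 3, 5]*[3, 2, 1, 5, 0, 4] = [5, 3, 0, 2, 4, 1]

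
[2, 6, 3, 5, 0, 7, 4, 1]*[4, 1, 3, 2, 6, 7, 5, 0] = [3, 5, 2, 7, 4, 0, 6, 1]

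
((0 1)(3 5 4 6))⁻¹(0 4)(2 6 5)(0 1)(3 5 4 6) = (1 6)(2 3 4)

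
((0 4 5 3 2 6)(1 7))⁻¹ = (0 6 2 3 5 4)(1 7)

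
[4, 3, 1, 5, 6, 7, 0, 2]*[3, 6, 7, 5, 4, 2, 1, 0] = [4, 5, 6, 2, 1, 0, 3, 7]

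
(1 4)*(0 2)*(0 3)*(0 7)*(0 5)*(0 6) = (0 2 3 7 5 6)(1 4)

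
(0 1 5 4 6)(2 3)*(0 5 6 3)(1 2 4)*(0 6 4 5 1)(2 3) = (0 3 5)(1 4 2 6)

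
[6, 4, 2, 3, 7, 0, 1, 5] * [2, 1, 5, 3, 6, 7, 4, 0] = [4, 6, 5, 3, 0, 2, 1, 7]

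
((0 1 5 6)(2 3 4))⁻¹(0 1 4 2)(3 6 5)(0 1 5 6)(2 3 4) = (0 6 4)(1 5 2 3)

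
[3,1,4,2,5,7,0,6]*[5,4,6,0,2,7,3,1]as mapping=[0→0,1→4,2→2,3→6,4→7,5→1,6→5,7→3]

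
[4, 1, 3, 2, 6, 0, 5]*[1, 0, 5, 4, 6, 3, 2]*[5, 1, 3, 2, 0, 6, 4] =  [4, 5, 0, 6, 3, 1, 2]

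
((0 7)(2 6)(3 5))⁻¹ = (0 7)(2 6)(3 5)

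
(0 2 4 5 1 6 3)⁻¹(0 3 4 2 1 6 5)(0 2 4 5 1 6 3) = (0 5 4 6 3 1 2)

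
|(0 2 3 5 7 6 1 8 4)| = 9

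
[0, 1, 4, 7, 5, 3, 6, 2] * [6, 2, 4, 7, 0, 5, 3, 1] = [6, 2, 0, 1, 5, 7, 3, 4]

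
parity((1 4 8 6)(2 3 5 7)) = even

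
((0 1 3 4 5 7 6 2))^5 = (0 7 3 2 5 1 6 4)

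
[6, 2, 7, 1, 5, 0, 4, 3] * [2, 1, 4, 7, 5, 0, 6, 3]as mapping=[0→6, 1→4, 2→3, 3→1, 4→0, 5→2, 6→5, 7→7]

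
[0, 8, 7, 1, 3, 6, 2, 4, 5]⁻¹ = [0, 3, 6, 4, 7, 8, 5, 2, 1]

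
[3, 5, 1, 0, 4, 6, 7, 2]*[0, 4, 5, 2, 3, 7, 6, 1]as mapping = [0→2, 1→7, 2→4, 3→0, 4→3, 5→6, 6→1, 7→5]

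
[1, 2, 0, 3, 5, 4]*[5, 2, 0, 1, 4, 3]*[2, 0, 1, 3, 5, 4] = [1, 2, 4, 0, 3, 5]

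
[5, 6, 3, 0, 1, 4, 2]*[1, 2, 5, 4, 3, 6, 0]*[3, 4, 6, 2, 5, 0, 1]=[1, 3, 5, 4, 6, 2, 0]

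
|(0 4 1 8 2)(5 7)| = 10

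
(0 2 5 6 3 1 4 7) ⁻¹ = (0 7 4 1 3 6 5 2) 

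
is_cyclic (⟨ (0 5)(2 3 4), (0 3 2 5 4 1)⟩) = no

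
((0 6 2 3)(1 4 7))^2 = (0 2)(1 7 4)(3 6)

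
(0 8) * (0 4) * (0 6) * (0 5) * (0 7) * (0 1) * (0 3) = (0 8 4 6 5 7 1 3)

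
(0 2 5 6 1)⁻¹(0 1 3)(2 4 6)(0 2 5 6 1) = (0 3 2)(1 5 4)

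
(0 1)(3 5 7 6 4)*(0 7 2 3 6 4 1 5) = (0 5 2 3)(1 7 4 6)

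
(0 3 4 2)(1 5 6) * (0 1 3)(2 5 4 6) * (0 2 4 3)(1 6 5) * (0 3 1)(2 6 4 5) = (0 6 3 2 4)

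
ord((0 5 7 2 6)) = 5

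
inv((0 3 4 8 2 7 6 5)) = (0 5 6 7 2 8 4 3)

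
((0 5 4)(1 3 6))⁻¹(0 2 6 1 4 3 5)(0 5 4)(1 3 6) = (0 6 4 5 2 1 3)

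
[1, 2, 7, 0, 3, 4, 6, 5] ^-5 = [2, 7, 5, 1, 0, 3, 6, 4] 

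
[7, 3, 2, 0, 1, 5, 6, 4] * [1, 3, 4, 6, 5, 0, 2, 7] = [7, 6, 4, 1, 3, 0, 2, 5]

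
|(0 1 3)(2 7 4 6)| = 12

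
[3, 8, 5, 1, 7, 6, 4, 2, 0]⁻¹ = [8, 3, 7, 0, 6, 2, 5, 4, 1]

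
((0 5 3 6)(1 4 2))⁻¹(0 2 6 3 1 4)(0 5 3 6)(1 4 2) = (0 6 4 2 5 1)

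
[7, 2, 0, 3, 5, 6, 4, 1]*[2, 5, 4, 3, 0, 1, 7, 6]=[6, 4, 2, 3, 1, 7, 0, 5]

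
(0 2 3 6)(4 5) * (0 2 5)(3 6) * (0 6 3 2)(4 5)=(0 4 6)(2 3)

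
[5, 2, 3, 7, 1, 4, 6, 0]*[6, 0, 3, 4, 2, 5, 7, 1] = [5, 3, 4, 1, 0, 2, 7, 6]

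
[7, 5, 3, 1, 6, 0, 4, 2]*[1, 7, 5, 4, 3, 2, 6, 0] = [0, 2, 4, 7, 6, 1, 3, 5]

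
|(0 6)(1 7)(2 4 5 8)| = 4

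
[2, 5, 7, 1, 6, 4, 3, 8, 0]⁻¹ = [8, 3, 0, 6, 5, 1, 4, 2, 7]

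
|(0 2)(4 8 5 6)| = 4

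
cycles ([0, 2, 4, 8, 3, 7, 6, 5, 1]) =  (1 2 4 3 8)(5 7)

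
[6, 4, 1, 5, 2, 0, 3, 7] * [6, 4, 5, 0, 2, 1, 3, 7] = [3, 2, 4, 1, 5, 6, 0, 7]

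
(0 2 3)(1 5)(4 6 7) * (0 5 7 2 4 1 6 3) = (0 4 3 5 6 2)(1 7)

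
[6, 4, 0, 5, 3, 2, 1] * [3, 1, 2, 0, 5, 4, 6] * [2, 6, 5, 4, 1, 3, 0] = [0, 3, 4, 1, 2, 5, 6]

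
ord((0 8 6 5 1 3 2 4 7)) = 9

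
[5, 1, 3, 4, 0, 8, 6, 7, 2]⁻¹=[4, 1, 8, 2, 3, 0, 6, 7, 5]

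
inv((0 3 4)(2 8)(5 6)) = (0 4 3)(2 8)(5 6)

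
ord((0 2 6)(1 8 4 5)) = 12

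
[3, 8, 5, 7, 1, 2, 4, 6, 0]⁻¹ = [8, 4, 5, 0, 6, 2, 7, 3, 1]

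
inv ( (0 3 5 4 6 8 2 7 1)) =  (0 1 7 2 8 6 4 5 3)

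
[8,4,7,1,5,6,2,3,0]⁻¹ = [8,3,6,7,1,4,5,2,0]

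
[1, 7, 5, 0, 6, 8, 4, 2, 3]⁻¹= [3, 0, 7, 8, 6, 2, 4, 1, 5]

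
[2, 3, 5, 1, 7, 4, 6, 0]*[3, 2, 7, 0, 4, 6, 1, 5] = [7, 0, 6, 2, 5, 4, 1, 3]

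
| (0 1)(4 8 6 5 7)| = 10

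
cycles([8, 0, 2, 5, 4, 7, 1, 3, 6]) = (0 8 6 1)(3 5 7)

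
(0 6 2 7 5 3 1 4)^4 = (0 5)(1 2)(3 6)(4 7)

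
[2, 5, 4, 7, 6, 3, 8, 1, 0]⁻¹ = [8, 7, 0, 5, 2, 1, 4, 3, 6]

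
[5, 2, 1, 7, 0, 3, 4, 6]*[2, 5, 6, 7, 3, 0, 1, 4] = [0, 6, 5, 4, 2, 7, 3, 1]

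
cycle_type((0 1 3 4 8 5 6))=7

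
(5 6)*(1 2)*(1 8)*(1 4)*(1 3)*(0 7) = (0 7)(1 2 8 4 3)(5 6)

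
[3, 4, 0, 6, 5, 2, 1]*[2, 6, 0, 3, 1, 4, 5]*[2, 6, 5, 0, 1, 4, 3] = [0, 6, 5, 4, 1, 2, 3]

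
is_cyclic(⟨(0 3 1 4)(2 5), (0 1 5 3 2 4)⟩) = no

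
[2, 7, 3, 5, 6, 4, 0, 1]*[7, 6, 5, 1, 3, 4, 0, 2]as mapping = [0→5, 1→2, 2→1, 3→4, 4→0, 5→3, 6→7, 7→6]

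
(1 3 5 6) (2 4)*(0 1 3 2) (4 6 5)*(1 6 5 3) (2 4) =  (0 6 1 4) (2 5 3) 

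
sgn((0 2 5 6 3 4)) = -1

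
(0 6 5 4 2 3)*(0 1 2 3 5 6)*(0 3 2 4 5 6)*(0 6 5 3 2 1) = (0 2 5 3)(1 4)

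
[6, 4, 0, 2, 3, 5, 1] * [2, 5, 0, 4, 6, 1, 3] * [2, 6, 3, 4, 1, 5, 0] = [4, 0, 3, 2, 1, 6, 5]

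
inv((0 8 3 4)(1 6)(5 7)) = (0 4 3 8)(1 6)(5 7)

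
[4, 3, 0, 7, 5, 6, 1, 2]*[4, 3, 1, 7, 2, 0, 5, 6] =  [2, 7, 4, 6, 0, 5, 3, 1]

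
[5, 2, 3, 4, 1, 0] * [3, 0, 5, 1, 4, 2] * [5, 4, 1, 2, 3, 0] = [1, 0, 4, 3, 5, 2]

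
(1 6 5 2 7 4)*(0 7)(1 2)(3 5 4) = (0 7 3 5 1 6 4 2)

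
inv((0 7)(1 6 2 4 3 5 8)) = (0 7)(1 8 5 3 4 2 6)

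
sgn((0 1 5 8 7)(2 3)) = -1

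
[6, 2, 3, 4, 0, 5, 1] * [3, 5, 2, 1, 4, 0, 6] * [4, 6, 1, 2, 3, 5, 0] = [0, 1, 6, 3, 2, 4, 5]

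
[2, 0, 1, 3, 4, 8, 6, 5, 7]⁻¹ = [1, 2, 0, 3, 4, 7, 6, 8, 5]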